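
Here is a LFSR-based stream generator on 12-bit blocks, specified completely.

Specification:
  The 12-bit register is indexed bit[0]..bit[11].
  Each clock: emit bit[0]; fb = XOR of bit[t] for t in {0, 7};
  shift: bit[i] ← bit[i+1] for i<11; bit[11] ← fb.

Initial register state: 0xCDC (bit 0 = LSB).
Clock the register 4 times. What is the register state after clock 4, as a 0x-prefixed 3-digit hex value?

reg_0 = 0xCDC
clock 1: out=0, reg = 0xE6E
clock 2: out=0, reg = 0x737
clock 3: out=1, reg = 0xB9B
clock 4: out=1, reg = 0x5CD

0x5CD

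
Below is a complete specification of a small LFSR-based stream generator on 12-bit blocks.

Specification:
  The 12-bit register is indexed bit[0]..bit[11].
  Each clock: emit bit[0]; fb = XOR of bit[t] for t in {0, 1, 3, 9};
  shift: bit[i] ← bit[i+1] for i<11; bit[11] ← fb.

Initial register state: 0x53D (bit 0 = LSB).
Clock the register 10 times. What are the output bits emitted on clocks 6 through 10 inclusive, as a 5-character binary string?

10010

reg_0 = 0x53D
clock 1: out=1, reg = 0x29E
clock 2: out=0, reg = 0x94F
clock 3: out=1, reg = 0xCA7
clock 4: out=1, reg = 0x653
clock 5: out=1, reg = 0xB29
clock 6: out=1, reg = 0xD94
clock 7: out=0, reg = 0x6CA
clock 8: out=0, reg = 0xB65
clock 9: out=1, reg = 0x5B2
clock 10: out=0, reg = 0xAD9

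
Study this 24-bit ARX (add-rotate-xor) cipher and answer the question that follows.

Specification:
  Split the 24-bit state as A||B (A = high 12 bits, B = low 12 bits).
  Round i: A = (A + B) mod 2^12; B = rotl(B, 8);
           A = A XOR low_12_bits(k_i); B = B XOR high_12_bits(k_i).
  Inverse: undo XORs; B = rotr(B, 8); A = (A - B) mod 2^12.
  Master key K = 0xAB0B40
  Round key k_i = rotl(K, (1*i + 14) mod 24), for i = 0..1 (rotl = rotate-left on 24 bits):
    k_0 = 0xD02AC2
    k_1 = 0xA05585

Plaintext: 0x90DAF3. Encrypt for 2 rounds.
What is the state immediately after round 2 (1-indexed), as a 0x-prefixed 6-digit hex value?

0x8EA7EF

s_0 = plaintext = 0x90DAF3
s_1 = Round(s_0, k_0) = 0xEC2EAD
s_2 = Round(s_1, k_1) = 0x8EA7EF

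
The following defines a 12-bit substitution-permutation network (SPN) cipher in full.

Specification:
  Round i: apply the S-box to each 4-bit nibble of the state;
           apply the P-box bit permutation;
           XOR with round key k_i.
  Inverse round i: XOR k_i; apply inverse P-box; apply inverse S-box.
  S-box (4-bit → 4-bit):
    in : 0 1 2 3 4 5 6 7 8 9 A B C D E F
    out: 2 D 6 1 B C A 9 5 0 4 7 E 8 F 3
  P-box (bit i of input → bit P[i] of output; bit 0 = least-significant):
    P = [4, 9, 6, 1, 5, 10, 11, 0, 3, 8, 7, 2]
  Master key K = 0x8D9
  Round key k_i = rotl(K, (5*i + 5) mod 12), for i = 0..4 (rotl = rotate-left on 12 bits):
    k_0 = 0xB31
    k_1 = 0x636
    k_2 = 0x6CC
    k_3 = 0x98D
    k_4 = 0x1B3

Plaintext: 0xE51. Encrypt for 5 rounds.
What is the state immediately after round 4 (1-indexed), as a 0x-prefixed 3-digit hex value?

0x33D

s_0 = plaintext = 0xE51
s_1 = Round(s_0, k_0) = 0x2EE
s_2 = Round(s_1, k_1) = 0x9C5
s_3 = Round(s_2, k_2) = 0xA8F
s_4 = Round(s_3, k_3) = 0x33D
s_5 = Round(s_4, k_4) = 0x199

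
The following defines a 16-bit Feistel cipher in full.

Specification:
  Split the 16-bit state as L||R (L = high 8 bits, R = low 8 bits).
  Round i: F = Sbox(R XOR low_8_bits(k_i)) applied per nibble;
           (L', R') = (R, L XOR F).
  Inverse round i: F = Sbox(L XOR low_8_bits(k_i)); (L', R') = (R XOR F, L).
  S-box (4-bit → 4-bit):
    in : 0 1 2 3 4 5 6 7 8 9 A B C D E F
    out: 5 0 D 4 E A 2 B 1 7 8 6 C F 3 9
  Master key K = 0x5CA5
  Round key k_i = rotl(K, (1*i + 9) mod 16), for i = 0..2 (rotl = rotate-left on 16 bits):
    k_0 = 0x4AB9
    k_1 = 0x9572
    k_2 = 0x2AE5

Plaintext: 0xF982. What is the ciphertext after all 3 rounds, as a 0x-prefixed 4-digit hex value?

0x4D3E

s_0 = plaintext = 0xF982
s_1 = Round(s_0, k_0) = 0x82BF
s_2 = Round(s_1, k_1) = 0xBF4D
s_3 = Round(s_2, k_2) = 0x4D3E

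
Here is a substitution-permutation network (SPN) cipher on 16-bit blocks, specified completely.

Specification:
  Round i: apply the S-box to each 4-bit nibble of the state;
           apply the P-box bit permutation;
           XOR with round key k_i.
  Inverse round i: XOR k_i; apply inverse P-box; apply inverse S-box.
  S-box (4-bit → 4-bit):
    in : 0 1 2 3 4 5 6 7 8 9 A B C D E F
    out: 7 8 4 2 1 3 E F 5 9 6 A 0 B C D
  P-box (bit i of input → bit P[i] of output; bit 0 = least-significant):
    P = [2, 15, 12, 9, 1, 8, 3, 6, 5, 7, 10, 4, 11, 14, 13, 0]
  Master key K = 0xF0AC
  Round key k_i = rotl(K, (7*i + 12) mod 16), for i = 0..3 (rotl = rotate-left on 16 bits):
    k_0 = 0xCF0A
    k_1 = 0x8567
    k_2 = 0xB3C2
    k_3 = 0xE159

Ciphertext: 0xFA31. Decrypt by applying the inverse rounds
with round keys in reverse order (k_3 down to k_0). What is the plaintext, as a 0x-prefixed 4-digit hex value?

0xA755

s_0 = ciphertext = 0xFA31
s_1 = InvRound(s_0, k_3) = 0x446E
s_2 = InvRound(s_1, k_2) = 0xA0A7
s_3 = InvRound(s_2, k_1) = 0x2ABC
s_4 = InvRound(s_3, k_0) = 0xA755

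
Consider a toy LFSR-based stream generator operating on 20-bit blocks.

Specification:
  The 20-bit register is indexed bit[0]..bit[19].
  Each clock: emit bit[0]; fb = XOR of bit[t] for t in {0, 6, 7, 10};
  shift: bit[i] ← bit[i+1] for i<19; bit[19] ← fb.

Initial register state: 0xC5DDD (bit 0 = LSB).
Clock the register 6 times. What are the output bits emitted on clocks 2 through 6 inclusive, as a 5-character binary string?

01110

reg_0 = 0xC5DDD
clock 1: out=1, reg = 0x62EEE
clock 2: out=0, reg = 0xB1777
clock 3: out=1, reg = 0xD8BBB
clock 4: out=1, reg = 0x6C5DD
clock 5: out=1, reg = 0x362EE
clock 6: out=0, reg = 0x1B177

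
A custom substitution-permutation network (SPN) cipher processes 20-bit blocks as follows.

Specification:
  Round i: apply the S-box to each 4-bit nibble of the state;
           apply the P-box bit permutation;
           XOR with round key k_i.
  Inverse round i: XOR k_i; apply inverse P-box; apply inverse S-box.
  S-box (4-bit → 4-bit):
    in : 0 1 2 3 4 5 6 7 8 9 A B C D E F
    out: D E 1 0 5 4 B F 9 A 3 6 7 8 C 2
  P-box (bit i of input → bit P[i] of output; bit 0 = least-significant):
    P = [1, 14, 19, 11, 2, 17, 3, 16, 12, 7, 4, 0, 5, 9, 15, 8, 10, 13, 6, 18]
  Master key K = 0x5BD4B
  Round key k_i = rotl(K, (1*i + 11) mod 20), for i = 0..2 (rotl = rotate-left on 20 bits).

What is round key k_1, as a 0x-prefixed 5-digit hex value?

0x4B5BD

K = 0x5BD4B
k_0 = rotl(K, (1*0+11) mod 20) = rotl(K, 11) = 0xA5ADE
k_1 = rotl(K, (1*1+11) mod 20) = rotl(K, 12) = 0x4B5BD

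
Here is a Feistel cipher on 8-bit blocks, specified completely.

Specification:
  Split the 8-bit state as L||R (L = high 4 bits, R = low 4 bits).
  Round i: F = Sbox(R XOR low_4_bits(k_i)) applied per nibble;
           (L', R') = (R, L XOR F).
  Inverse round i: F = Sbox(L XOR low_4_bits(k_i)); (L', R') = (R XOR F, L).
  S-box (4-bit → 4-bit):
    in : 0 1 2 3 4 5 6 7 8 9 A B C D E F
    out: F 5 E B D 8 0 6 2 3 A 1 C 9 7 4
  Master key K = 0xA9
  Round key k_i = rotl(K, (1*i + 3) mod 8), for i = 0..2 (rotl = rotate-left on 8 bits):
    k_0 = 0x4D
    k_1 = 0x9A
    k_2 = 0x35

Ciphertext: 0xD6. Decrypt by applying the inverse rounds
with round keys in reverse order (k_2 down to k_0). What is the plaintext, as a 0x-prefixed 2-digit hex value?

0x2A

s_0 = ciphertext = 0xD6
s_1 = InvRound(s_0, k_2) = 0x4D
s_2 = InvRound(s_1, k_1) = 0xA4
s_3 = InvRound(s_2, k_0) = 0x2A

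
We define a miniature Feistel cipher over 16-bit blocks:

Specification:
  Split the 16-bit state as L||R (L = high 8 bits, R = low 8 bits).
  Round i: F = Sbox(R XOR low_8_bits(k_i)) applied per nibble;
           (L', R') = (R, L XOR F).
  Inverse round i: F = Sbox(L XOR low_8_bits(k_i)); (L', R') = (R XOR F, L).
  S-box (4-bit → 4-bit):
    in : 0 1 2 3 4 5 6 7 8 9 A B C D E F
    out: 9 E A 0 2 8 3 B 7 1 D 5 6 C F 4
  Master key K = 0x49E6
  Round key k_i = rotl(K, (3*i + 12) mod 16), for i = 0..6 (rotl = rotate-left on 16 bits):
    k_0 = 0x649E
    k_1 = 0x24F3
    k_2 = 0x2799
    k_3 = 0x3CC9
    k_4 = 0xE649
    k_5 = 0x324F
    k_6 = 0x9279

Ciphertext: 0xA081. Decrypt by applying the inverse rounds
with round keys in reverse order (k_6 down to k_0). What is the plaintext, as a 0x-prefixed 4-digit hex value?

s_0 = ciphertext = 0xA081
s_1 = InvRound(s_0, k_6) = 0x40A0
s_2 = InvRound(s_1, k_5) = 0x3440
s_3 = InvRound(s_2, k_4) = 0xFC34
s_4 = InvRound(s_3, k_3) = 0x3CFC
s_5 = InvRound(s_4, k_2) = 0x243C
s_6 = InvRound(s_5, k_1) = 0xF724
s_7 = InvRound(s_6, k_0) = 0x15F7

0x15F7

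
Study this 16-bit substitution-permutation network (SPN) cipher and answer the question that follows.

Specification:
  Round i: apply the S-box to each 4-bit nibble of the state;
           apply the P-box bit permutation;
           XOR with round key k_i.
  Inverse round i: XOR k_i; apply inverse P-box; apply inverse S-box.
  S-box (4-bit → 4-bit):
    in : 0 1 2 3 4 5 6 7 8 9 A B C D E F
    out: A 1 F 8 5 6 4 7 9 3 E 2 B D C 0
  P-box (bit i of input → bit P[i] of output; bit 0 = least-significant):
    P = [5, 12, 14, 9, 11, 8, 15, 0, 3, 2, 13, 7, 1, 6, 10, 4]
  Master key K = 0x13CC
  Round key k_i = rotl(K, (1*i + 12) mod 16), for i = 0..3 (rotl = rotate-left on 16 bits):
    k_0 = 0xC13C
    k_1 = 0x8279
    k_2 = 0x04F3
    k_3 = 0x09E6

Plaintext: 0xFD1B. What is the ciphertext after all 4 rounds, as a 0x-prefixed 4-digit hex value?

s_0 = plaintext = 0xFD1B
s_1 = Round(s_0, k_0) = 0xF9B4
s_2 = Round(s_1, k_1) = 0xC355
s_3 = Round(s_2, k_2) = 0xD521
s_4 = Round(s_3, k_3) = 0xA4D1

0xA4D1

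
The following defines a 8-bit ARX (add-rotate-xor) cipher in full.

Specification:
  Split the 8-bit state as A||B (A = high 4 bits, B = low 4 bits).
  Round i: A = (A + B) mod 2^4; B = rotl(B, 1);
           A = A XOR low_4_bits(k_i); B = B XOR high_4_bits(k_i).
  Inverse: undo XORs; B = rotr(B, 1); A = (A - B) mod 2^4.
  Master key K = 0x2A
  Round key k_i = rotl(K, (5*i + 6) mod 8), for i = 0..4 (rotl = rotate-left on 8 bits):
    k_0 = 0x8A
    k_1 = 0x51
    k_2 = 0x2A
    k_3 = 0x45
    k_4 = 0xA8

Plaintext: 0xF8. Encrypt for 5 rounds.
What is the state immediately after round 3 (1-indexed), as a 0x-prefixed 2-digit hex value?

0x7E

s_0 = plaintext = 0xF8
s_1 = Round(s_0, k_0) = 0xD9
s_2 = Round(s_1, k_1) = 0x76
s_3 = Round(s_2, k_2) = 0x7E
s_4 = Round(s_3, k_3) = 0x09
s_5 = Round(s_4, k_4) = 0x19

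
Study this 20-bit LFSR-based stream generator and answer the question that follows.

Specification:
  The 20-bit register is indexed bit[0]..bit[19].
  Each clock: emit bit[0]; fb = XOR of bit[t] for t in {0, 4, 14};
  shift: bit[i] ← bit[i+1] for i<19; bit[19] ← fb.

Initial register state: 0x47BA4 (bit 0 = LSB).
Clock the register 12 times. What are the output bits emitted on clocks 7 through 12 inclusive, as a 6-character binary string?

011101

reg_0 = 0x47BA4
clock 1: out=0, reg = 0xA3DD2
clock 2: out=0, reg = 0xD1EE9
clock 3: out=1, reg = 0xE8F74
clock 4: out=0, reg = 0xF47BA
clock 5: out=0, reg = 0x7A3DD
clock 6: out=1, reg = 0x3D1EE
clock 7: out=0, reg = 0x9E8F7
clock 8: out=1, reg = 0xCF47B
clock 9: out=1, reg = 0xE7A3D
clock 10: out=1, reg = 0xF3D1E
clock 11: out=0, reg = 0xF9E8F
clock 12: out=1, reg = 0xFCF47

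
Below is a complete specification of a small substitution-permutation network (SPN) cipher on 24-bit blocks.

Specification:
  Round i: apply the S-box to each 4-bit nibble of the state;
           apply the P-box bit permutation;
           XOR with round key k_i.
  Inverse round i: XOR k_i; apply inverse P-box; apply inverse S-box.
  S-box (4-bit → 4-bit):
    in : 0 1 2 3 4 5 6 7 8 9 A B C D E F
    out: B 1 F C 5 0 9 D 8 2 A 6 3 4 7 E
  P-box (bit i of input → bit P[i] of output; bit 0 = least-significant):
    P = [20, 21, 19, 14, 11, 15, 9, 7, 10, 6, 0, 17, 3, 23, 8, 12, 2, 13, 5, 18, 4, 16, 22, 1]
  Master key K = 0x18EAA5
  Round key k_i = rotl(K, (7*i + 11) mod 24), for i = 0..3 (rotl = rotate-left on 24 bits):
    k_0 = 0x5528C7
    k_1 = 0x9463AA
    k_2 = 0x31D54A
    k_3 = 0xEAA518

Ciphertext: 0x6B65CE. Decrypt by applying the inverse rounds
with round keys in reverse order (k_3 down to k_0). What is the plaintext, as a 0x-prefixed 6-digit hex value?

s_0 = ciphertext = 0x6B65CE
s_1 = InvRound(s_0, k_3) = 0x0199A8
s_2 = InvRound(s_1, k_2) = 0x8D5C60
s_3 = InvRound(s_2, k_1) = 0xA97C74
s_4 = InvRound(s_3, k_0) = 0x73A482

0x73A482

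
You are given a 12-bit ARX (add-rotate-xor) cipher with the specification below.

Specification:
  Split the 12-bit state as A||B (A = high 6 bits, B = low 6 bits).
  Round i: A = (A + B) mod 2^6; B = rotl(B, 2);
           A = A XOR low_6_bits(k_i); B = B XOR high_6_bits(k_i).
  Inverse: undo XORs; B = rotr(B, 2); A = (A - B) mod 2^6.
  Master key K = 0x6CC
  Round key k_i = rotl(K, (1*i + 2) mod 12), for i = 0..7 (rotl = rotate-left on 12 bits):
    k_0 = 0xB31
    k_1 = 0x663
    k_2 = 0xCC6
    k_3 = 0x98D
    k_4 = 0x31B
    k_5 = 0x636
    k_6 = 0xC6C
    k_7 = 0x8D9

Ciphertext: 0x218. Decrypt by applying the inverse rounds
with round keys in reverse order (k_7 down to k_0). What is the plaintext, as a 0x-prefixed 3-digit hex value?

s_0 = ciphertext = 0x218
s_1 = InvRound(s_0, k_7) = 0x4FE
s_2 = InvRound(s_1, k_6) = 0x333
s_3 = InvRound(s_2, k_5) = 0x03A
s_4 = InvRound(s_3, k_4) = 0xBAD
s_5 = InvRound(s_4, k_3) = 0xC72
s_6 = InvRound(s_5, k_2) = 0x9D0
s_7 = InvRound(s_6, k_1) = 0xC92
s_8 = InvRound(s_7, k_0) = 0x52F

0x52F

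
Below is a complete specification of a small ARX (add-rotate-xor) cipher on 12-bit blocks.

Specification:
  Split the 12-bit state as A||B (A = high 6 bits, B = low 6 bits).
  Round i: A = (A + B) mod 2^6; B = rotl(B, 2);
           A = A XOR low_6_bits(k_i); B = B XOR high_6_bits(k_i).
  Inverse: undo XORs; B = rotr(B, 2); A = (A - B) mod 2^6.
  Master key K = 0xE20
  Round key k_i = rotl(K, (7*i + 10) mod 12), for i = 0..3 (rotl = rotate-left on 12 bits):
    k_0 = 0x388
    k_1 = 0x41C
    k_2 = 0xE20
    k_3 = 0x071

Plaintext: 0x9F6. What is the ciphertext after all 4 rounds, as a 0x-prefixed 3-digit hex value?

0xDB3

s_0 = plaintext = 0x9F6
s_1 = Round(s_0, k_0) = 0x555
s_2 = Round(s_1, k_1) = 0xD85
s_3 = Round(s_2, k_2) = 0x6EC
s_4 = Round(s_3, k_3) = 0xDB3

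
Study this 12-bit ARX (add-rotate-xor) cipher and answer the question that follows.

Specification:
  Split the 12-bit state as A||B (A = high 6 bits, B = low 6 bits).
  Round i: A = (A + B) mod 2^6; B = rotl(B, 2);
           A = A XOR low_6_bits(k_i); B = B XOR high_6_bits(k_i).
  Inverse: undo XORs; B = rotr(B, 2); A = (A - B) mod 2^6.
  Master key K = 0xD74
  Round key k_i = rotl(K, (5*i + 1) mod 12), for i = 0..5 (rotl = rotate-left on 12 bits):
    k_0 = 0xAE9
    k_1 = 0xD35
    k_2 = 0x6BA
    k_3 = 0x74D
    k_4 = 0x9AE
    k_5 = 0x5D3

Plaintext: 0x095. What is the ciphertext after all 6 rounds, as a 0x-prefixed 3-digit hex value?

0x3FC

s_0 = plaintext = 0x095
s_1 = Round(s_0, k_0) = 0xFBE
s_2 = Round(s_1, k_1) = 0x24F
s_3 = Round(s_2, k_2) = 0x8A6
s_4 = Round(s_3, k_3) = 0x147
s_5 = Round(s_4, k_4) = 0x8BA
s_6 = Round(s_5, k_5) = 0x3FC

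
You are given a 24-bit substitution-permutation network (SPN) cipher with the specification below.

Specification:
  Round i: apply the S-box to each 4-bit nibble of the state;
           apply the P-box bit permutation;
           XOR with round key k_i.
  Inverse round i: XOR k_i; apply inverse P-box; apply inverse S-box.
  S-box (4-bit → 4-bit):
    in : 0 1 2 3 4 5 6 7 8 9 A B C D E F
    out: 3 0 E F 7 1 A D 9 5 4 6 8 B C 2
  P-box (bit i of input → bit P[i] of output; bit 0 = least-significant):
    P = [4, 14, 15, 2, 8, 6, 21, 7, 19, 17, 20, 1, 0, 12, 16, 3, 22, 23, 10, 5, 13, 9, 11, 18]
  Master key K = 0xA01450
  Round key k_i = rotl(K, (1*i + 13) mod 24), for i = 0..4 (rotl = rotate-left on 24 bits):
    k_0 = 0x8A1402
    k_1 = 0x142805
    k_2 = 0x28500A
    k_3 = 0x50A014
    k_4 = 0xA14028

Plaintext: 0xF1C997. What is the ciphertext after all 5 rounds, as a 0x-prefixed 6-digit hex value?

0x0A1338

s_0 = plaintext = 0xF1C997
s_1 = Round(s_0, k_0) = 0xB2971E
s_2 = Round(s_1, k_1) = 0x8DA622
s_3 = Round(s_2, k_2) = 0xCFB0EC
s_4 = Round(s_3, k_3) = 0xFFB090
s_5 = Round(s_4, k_4) = 0x0A1338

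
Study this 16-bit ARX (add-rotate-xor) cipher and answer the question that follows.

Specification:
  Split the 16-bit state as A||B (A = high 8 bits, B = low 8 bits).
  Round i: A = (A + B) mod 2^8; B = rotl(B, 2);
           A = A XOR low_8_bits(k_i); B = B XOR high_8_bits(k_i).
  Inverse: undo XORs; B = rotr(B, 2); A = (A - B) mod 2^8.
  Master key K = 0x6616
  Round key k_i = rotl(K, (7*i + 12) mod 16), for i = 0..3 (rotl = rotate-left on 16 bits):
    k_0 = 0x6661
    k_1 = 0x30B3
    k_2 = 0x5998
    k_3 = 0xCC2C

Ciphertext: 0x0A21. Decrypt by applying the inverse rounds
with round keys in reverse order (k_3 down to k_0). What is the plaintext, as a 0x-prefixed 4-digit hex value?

0x7912

s_0 = ciphertext = 0x0A21
s_1 = InvRound(s_0, k_3) = 0xAB7B
s_2 = InvRound(s_1, k_2) = 0xAB88
s_3 = InvRound(s_2, k_1) = 0xEA2E
s_4 = InvRound(s_3, k_0) = 0x7912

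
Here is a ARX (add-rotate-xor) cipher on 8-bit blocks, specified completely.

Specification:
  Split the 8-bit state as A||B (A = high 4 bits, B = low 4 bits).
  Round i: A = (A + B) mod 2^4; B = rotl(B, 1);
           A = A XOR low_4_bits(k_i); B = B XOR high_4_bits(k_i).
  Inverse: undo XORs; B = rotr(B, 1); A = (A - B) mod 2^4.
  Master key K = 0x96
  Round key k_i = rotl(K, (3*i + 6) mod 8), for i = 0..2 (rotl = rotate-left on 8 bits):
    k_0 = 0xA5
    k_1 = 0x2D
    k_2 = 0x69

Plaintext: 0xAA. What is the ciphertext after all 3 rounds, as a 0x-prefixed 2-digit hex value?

0x3D

s_0 = plaintext = 0xAA
s_1 = Round(s_0, k_0) = 0x1F
s_2 = Round(s_1, k_1) = 0xDD
s_3 = Round(s_2, k_2) = 0x3D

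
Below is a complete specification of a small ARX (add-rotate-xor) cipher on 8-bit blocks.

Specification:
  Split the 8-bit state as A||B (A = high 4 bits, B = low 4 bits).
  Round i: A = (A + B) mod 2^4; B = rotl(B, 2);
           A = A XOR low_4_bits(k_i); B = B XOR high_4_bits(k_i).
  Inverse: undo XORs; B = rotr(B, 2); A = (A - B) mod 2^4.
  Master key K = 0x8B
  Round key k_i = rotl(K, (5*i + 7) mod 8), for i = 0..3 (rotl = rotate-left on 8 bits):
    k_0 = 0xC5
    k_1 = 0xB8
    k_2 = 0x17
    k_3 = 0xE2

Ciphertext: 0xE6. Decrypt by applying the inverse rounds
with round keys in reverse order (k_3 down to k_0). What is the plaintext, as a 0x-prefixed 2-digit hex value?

0x54

s_0 = ciphertext = 0xE6
s_1 = InvRound(s_0, k_3) = 0xA2
s_2 = InvRound(s_1, k_2) = 0x1C
s_3 = InvRound(s_2, k_1) = 0xCD
s_4 = InvRound(s_3, k_0) = 0x54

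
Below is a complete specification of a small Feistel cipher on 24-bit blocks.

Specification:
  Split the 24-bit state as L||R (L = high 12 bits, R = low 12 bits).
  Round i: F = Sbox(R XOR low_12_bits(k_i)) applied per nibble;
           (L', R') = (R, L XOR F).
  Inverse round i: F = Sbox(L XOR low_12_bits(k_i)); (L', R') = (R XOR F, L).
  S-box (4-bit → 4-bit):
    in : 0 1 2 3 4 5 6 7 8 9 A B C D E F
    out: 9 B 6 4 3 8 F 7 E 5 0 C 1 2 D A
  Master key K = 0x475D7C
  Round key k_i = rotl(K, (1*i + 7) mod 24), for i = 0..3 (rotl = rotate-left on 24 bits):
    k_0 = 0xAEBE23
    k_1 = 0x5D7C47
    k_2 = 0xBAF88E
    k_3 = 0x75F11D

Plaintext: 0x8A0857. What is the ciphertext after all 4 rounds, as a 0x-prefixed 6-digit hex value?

0x633369

s_0 = plaintext = 0x8A0857
s_1 = Round(s_0, k_0) = 0x8577D3
s_2 = Round(s_1, k_1) = 0x7D3404
s_3 = Round(s_2, k_2) = 0x404633
s_4 = Round(s_3, k_3) = 0x633369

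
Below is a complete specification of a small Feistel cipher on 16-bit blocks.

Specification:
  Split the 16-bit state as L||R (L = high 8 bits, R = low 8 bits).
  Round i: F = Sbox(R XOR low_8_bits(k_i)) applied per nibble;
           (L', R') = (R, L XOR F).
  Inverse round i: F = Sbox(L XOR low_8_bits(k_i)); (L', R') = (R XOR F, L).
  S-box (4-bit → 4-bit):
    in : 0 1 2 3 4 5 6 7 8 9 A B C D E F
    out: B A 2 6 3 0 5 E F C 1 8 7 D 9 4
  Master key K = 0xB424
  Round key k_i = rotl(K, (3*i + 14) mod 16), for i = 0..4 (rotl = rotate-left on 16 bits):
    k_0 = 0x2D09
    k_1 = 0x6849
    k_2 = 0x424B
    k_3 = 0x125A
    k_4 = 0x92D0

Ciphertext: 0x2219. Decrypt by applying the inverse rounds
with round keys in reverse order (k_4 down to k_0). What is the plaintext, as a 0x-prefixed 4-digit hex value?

s_0 = ciphertext = 0x2219
s_1 = InvRound(s_0, k_4) = 0x5B22
s_2 = InvRound(s_1, k_3) = 0x985B
s_3 = InvRound(s_2, k_2) = 0x8D98
s_4 = InvRound(s_3, k_1) = 0xEB8D
s_5 = InvRound(s_4, k_0) = 0x1FEB

0x1FEB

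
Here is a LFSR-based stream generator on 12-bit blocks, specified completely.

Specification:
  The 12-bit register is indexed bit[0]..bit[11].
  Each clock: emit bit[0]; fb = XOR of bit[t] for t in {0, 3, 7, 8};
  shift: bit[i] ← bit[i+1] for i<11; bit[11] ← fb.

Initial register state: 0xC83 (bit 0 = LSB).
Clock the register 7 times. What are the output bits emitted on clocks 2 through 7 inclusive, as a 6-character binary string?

reg_0 = 0xC83
clock 1: out=1, reg = 0x641
clock 2: out=1, reg = 0xB20
clock 3: out=0, reg = 0xD90
clock 4: out=0, reg = 0x6C8
clock 5: out=0, reg = 0x364
clock 6: out=0, reg = 0x9B2
clock 7: out=0, reg = 0x4D9

100000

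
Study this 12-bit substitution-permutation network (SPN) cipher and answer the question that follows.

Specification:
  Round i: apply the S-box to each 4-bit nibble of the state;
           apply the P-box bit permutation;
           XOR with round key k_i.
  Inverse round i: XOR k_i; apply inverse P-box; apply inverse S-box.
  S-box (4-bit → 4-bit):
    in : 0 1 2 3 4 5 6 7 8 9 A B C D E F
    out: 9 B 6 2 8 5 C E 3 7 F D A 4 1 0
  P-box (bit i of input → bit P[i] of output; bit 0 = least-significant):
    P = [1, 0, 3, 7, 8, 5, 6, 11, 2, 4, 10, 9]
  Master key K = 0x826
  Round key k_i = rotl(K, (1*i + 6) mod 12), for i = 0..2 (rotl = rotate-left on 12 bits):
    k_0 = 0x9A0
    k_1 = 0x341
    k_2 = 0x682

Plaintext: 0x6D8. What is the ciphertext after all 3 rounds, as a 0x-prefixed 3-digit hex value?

0xA10

s_0 = plaintext = 0x6D8
s_1 = Round(s_0, k_0) = 0xFE3
s_2 = Round(s_1, k_1) = 0x240
s_3 = Round(s_2, k_2) = 0xA10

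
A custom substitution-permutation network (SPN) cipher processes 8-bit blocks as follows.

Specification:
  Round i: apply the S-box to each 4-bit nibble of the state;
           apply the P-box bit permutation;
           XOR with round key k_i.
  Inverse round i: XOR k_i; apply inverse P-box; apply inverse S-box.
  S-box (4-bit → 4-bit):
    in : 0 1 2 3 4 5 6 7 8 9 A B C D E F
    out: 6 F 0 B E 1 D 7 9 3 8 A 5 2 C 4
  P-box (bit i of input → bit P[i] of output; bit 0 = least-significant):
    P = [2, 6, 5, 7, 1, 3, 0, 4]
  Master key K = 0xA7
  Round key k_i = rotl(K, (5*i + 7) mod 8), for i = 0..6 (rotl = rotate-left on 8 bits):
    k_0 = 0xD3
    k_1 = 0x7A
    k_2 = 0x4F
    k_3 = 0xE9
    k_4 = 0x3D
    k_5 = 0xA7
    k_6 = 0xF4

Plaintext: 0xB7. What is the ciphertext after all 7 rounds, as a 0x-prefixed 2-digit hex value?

s_0 = plaintext = 0xB7
s_1 = Round(s_0, k_0) = 0xAF
s_2 = Round(s_1, k_1) = 0x4A
s_3 = Round(s_2, k_2) = 0xD6
s_4 = Round(s_3, k_3) = 0x45
s_5 = Round(s_4, k_4) = 0x20
s_6 = Round(s_5, k_5) = 0xC7
s_7 = Round(s_6, k_6) = 0x93

0x93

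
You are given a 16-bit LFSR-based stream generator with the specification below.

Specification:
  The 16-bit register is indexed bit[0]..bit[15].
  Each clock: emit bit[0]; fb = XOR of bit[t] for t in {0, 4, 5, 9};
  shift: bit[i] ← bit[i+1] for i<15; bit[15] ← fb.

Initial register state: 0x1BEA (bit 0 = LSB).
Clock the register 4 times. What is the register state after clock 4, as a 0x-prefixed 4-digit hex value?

0x61BE

reg_0 = 0x1BEA
clock 1: out=0, reg = 0x0DF5
clock 2: out=1, reg = 0x86FA
clock 3: out=0, reg = 0xC37D
clock 4: out=1, reg = 0x61BE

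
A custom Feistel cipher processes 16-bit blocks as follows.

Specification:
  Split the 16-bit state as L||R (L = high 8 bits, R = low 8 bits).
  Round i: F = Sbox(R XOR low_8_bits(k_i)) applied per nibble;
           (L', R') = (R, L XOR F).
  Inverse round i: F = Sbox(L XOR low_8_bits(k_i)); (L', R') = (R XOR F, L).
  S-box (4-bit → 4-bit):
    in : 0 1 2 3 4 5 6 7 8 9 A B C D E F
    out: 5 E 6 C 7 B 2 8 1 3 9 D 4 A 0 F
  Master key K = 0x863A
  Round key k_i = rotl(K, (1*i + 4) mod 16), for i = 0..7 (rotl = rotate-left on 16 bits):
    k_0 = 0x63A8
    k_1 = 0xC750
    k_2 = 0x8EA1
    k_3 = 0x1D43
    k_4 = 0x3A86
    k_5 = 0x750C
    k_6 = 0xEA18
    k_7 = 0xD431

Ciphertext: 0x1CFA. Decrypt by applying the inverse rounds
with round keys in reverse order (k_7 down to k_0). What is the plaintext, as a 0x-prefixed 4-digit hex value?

s_0 = ciphertext = 0x1CFA
s_1 = InvRound(s_0, k_7) = 0x901C
s_2 = InvRound(s_1, k_6) = 0x0D90
s_3 = InvRound(s_2, k_5) = 0xCE0D
s_4 = InvRound(s_3, k_4) = 0x7CCE
s_5 = InvRound(s_4, k_3) = 0x017C
s_6 = InvRound(s_5, k_2) = 0xE901
s_7 = InvRound(s_6, k_1) = 0xD2E9
s_8 = InvRound(s_7, k_0) = 0x60D2

0x60D2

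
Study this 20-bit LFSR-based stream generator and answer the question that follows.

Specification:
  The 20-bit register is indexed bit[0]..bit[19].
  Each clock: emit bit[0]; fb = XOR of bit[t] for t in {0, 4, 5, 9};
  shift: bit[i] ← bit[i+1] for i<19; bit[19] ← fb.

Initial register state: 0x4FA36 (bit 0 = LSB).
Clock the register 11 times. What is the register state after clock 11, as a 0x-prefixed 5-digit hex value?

reg_0 = 0x4FA36
clock 1: out=0, reg = 0xA7D1B
clock 2: out=1, reg = 0x53E8D
clock 3: out=1, reg = 0x29F46
clock 4: out=0, reg = 0x94FA3
clock 5: out=1, reg = 0xCA7D1
clock 6: out=1, reg = 0xE53E8
clock 7: out=0, reg = 0x729F4
clock 8: out=0, reg = 0x394FA
clock 9: out=0, reg = 0x1CA7D
clock 10: out=1, reg = 0x0E53E
clock 11: out=0, reg = 0x0729F

0x0729F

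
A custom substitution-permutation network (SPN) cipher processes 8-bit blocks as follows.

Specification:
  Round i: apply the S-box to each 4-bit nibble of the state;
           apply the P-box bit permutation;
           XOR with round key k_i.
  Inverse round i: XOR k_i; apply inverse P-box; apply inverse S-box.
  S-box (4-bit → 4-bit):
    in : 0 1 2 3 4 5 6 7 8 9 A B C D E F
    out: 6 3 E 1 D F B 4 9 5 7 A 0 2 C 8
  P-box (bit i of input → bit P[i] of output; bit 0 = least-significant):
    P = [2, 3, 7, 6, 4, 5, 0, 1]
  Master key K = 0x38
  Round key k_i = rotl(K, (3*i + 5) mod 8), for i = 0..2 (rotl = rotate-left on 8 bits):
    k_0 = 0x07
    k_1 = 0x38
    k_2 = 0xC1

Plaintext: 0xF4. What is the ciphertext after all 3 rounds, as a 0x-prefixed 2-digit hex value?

s_0 = plaintext = 0xF4
s_1 = Round(s_0, k_0) = 0xC1
s_2 = Round(s_1, k_1) = 0x34
s_3 = Round(s_2, k_2) = 0x15

0x15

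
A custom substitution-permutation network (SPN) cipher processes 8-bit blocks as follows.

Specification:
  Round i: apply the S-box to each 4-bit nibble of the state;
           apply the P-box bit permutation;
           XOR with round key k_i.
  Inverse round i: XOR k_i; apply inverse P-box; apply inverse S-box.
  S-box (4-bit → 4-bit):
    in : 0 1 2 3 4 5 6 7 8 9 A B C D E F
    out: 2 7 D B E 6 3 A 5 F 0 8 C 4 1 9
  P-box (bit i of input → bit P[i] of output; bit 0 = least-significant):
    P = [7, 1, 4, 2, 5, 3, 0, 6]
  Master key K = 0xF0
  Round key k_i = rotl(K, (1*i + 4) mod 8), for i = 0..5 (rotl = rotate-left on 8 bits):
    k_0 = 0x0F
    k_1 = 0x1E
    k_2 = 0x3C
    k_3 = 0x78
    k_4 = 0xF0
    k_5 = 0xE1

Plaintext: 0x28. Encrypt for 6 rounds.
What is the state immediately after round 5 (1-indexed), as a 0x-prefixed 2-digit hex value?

s_0 = plaintext = 0x28
s_1 = Round(s_0, k_0) = 0xFE
s_2 = Round(s_1, k_1) = 0xFE
s_3 = Round(s_2, k_2) = 0xDC
s_4 = Round(s_3, k_3) = 0x6D
s_5 = Round(s_4, k_4) = 0xC8
s_6 = Round(s_5, k_5) = 0x30

0xC8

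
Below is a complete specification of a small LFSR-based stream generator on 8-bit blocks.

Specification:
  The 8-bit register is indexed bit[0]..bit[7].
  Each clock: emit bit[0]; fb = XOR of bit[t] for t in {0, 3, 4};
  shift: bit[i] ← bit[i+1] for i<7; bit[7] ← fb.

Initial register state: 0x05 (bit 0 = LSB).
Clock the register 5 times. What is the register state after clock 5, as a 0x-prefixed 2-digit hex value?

0xA8

reg_0 = 0x05
clock 1: out=1, reg = 0x82
clock 2: out=0, reg = 0x41
clock 3: out=1, reg = 0xA0
clock 4: out=0, reg = 0x50
clock 5: out=0, reg = 0xA8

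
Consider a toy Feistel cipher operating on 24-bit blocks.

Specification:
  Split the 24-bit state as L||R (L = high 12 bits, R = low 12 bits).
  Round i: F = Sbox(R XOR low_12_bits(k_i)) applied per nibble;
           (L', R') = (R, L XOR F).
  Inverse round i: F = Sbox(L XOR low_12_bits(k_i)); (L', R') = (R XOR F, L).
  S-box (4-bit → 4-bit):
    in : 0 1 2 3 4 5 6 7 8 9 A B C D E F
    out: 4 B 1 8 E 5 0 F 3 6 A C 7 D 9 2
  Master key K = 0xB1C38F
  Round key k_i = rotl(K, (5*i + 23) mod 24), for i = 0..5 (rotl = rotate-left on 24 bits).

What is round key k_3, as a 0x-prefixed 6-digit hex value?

K = 0xB1C38F
k_0 = rotl(K, (5*0+23) mod 24) = rotl(K, 23) = 0xD8E1C7
k_1 = rotl(K, (5*1+23) mod 24) = rotl(K, 4) = 0x1C38FB
k_2 = rotl(K, (5*2+23) mod 24) = rotl(K, 9) = 0x871F63
k_3 = rotl(K, (5*3+23) mod 24) = rotl(K, 14) = 0xE3EC70

0xE3EC70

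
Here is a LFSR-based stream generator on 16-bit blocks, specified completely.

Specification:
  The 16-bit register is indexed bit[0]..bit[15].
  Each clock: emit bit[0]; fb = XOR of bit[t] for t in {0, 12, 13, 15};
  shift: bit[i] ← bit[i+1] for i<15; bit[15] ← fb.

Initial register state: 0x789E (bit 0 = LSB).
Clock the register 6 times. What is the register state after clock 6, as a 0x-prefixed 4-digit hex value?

reg_0 = 0x789E
clock 1: out=0, reg = 0x3C4F
clock 2: out=1, reg = 0x9E27
clock 3: out=1, reg = 0xCF13
clock 4: out=1, reg = 0x6789
clock 5: out=1, reg = 0x33C4
clock 6: out=0, reg = 0x19E2

0x19E2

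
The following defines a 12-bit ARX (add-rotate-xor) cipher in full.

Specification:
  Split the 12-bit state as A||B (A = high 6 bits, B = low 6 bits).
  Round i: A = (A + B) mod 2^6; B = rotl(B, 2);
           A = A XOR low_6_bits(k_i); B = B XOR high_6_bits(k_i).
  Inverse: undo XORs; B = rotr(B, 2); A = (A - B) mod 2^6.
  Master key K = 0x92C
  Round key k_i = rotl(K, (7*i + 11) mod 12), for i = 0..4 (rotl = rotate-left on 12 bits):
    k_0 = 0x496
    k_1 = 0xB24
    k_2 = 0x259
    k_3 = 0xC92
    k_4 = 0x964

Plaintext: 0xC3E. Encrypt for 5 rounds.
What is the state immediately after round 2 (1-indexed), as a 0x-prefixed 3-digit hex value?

s_0 = plaintext = 0xC3E
s_1 = Round(s_0, k_0) = 0xE29
s_2 = Round(s_1, k_1) = 0x14A
s_3 = Round(s_2, k_2) = 0x5A1
s_4 = Round(s_3, k_3) = 0x974
s_5 = Round(s_4, k_4) = 0xF76

0x14A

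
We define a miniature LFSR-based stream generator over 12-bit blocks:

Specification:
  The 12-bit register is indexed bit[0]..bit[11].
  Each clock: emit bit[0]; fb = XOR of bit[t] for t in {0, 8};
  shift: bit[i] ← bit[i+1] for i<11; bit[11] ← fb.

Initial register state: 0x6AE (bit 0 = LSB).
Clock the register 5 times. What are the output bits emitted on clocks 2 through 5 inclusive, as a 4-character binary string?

reg_0 = 0x6AE
clock 1: out=0, reg = 0x357
clock 2: out=1, reg = 0x1AB
clock 3: out=1, reg = 0x0D5
clock 4: out=1, reg = 0x86A
clock 5: out=0, reg = 0x435

1110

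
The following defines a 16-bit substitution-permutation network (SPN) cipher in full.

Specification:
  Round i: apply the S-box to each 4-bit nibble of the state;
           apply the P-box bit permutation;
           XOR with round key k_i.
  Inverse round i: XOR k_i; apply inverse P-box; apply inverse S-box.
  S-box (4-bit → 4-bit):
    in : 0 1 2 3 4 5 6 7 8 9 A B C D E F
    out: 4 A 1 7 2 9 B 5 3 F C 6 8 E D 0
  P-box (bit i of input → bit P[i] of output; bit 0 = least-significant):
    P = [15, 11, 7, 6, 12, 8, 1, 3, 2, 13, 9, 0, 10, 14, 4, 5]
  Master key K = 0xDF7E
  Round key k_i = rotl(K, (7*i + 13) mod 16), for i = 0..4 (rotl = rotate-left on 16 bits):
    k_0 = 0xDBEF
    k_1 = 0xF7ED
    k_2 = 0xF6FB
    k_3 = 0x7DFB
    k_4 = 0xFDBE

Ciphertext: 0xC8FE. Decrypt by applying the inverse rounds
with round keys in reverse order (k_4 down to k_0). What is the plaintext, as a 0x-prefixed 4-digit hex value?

s_0 = ciphertext = 0xC8FE
s_1 = InvRound(s_0, k_4) = 0x248C
s_2 = InvRound(s_1, k_3) = 0xD531
s_3 = InvRound(s_2, k_2) = 0xFBDA
s_4 = InvRound(s_3, k_1) = 0xE504
s_5 = InvRound(s_4, k_0) = 0x5DED

0x5DED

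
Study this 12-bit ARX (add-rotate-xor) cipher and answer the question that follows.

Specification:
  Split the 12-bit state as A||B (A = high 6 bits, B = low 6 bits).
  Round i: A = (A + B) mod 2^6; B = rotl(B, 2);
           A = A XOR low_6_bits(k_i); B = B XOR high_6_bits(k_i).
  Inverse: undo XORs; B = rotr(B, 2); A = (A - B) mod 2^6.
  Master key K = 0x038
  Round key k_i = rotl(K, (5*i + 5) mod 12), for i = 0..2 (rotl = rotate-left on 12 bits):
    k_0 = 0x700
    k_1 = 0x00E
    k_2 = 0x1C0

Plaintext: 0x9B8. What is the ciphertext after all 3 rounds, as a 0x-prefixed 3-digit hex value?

s_0 = plaintext = 0x9B8
s_1 = Round(s_0, k_0) = 0x7BF
s_2 = Round(s_1, k_1) = 0x4FF
s_3 = Round(s_2, k_2) = 0x4B8

0x4B8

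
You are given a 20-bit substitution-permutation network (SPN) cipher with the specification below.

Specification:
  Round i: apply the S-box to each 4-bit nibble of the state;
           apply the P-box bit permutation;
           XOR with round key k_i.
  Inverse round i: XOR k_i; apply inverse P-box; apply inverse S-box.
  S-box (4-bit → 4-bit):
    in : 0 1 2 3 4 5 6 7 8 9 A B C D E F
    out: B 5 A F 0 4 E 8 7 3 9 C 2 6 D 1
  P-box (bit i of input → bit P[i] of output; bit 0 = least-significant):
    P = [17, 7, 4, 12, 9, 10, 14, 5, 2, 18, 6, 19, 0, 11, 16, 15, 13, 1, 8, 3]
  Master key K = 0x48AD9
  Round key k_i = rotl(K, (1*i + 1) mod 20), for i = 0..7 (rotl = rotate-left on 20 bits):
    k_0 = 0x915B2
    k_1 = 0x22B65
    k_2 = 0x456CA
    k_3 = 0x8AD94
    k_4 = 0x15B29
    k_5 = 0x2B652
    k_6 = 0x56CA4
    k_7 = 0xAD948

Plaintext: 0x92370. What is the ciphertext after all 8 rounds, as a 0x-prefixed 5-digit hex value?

s_0 = plaintext = 0x92370
s_1 = Round(s_0, k_0) = 0x7AD54
s_2 = Round(s_1, k_1) = 0x6EB2C
s_3 = Round(s_2, k_2) = 0xDD321
s_4 = Round(s_3, k_3) = 0x7A0E2
s_5 = Round(s_4, k_4) = 0xD8984
s_6 = Round(s_5, k_5) = 0x7F955
s_7 = Round(s_6, k_6) = 0x12CB9
s_8 = Round(s_7, k_7) = 0xC30E8

0xC30E8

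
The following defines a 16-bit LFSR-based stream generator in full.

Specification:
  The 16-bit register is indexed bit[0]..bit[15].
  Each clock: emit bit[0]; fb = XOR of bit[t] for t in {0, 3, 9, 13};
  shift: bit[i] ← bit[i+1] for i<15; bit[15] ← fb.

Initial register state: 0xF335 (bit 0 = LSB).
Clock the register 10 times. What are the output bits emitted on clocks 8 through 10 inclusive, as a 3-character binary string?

reg_0 = 0xF335
clock 1: out=1, reg = 0xF99A
clock 2: out=0, reg = 0x7CCD
clock 3: out=1, reg = 0xBE66
clock 4: out=0, reg = 0x5F33
clock 5: out=1, reg = 0x2F99
clock 6: out=1, reg = 0x17CC
clock 7: out=0, reg = 0x0BE6
clock 8: out=0, reg = 0x85F3
clock 9: out=1, reg = 0xC2F9
clock 10: out=1, reg = 0xE17C

011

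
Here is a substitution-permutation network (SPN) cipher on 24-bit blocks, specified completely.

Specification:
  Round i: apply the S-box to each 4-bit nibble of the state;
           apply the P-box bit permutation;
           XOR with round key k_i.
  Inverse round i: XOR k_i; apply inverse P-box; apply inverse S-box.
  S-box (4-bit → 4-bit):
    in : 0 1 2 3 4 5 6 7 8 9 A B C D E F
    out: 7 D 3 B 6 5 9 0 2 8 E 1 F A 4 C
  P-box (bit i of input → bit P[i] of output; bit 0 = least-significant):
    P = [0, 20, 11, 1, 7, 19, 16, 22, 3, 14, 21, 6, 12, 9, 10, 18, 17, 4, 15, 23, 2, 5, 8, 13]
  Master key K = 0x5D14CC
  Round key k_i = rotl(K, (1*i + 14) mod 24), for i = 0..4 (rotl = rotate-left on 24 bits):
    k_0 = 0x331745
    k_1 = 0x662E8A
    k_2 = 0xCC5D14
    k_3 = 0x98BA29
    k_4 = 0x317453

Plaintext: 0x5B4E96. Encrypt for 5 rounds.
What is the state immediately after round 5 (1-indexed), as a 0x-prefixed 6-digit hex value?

0x6F0F2D

s_0 = plaintext = 0x5B4E96
s_1 = Round(s_0, k_0) = 0x511042
s_2 = Round(s_1, k_1) = 0xD9FB87
s_3 = Round(s_2, k_2) = 0x40793C
s_4 = Round(s_3, k_3) = 0xC233DA
s_5 = Round(s_4, k_4) = 0x6F0F2D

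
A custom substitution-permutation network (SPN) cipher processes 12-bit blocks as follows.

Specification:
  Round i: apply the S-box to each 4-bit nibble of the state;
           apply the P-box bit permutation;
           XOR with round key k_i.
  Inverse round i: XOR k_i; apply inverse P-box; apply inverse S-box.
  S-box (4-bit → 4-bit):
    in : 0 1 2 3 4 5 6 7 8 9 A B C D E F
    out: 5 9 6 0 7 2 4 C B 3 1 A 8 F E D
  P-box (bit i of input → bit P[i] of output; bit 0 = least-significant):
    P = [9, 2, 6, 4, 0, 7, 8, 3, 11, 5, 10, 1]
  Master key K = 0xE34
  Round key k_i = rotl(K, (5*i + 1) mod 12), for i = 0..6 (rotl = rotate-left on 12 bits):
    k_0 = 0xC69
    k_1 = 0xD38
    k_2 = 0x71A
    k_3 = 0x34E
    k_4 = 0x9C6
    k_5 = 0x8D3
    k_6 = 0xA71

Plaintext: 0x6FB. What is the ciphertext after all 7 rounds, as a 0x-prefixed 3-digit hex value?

s_0 = plaintext = 0x6FB
s_1 = Round(s_0, k_0) = 0x974
s_2 = Round(s_1, k_1) = 0x654
s_3 = Round(s_2, k_2) = 0x1DE
s_4 = Round(s_3, k_3) = 0xA91
s_5 = Round(s_4, k_4) = 0x357
s_6 = Round(s_5, k_5) = 0x803
s_7 = Round(s_6, k_6) = 0x352

0x352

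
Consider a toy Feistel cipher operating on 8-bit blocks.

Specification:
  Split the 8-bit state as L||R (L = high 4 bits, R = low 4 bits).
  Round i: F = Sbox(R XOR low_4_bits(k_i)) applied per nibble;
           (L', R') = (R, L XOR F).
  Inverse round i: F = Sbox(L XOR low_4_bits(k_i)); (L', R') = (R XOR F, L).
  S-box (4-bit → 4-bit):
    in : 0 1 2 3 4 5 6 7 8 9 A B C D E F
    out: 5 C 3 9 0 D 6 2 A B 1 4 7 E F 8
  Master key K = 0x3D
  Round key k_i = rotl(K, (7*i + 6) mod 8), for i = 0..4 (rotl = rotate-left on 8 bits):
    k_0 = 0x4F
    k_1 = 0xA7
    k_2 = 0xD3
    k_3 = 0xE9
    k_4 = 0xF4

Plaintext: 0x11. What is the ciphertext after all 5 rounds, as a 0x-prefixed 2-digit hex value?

0xDE

s_0 = plaintext = 0x11
s_1 = Round(s_0, k_0) = 0x1E
s_2 = Round(s_1, k_1) = 0xEA
s_3 = Round(s_2, k_2) = 0xA5
s_4 = Round(s_3, k_3) = 0x5D
s_5 = Round(s_4, k_4) = 0xDE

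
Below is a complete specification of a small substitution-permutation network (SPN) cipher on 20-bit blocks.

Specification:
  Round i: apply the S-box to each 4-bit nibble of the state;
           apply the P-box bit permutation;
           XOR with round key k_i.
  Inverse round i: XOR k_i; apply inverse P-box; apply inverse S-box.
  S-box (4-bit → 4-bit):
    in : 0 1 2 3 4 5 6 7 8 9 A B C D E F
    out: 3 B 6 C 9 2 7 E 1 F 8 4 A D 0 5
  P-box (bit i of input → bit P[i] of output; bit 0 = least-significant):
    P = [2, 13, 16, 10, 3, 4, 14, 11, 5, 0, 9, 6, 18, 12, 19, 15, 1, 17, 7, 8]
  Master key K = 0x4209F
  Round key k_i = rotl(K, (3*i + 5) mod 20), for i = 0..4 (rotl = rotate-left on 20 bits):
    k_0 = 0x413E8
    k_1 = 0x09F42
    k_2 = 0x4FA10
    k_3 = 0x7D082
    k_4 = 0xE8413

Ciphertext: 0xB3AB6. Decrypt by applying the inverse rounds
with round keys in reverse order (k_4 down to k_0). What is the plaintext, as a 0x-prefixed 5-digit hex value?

s_0 = ciphertext = 0xB3AB6
s_1 = InvRound(s_0, k_4) = 0xB16A9
s_2 = InvRound(s_1, k_3) = 0x8D6FA
s_3 = InvRound(s_2, k_2) = 0xFF44C
s_4 = InvRound(s_3, k_1) = 0x1FBD6
s_5 = InvRound(s_4, k_0) = 0x84896

0x84896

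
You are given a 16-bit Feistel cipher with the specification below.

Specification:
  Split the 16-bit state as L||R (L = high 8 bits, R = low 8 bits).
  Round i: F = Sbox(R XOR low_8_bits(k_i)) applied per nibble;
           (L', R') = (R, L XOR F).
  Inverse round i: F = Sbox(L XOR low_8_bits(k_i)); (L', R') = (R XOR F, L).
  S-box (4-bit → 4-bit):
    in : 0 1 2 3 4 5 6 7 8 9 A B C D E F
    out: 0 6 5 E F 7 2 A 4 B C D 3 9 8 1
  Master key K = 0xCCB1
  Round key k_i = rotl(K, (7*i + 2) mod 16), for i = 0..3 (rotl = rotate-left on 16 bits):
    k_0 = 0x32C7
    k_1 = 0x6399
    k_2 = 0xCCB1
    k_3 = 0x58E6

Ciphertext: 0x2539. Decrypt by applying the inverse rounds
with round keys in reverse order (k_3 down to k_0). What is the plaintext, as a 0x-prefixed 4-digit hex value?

s_0 = ciphertext = 0x2539
s_1 = InvRound(s_0, k_3) = 0x0725
s_2 = InvRound(s_1, k_2) = 0xF707
s_3 = InvRound(s_2, k_1) = 0x2FF7
s_4 = InvRound(s_3, k_0) = 0x732F

0x732F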